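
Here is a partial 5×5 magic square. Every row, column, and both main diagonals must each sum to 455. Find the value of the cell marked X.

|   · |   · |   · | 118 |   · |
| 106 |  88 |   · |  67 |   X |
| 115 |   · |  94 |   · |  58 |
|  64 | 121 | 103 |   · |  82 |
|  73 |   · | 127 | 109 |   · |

124

Row 4 must total 455; the given cells sum to 370, so (4,4) = 85.
From column 1, 455 − (106 + 115 + 64 + 73) gives (1,1) = 97.
From column 4, 455 − (118 + 67 + 85 + 109) gives (3,4) = 76.
Main diagonal must total 455; the given cells sum to 364, so (5,5) = 91.
From anti-diagonal, 455 − (67 + 94 + 121 + 73) gives (1,5) = 100.
The remaining cell in row 3 is (3,2) = 455 − 343 = 112.
Row 5 must total 455; the given cells sum to 400, so (5,2) = 55.
Column 2: 88 + 112 + 121 + 55 + ? = 455, so (1,2) = 79.
The remaining cell in column 5 is (2,5) = 455 − 331 = 124.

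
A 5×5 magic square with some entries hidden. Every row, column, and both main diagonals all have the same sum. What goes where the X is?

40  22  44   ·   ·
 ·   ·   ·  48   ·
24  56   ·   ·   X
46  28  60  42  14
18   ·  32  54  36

Row 4 is complete and sums to 190; that is the magic constant.
From row 5, 190 − (18 + 32 + 54 + 36) gives (5,2) = 50.
Column 1 needs 190; the known cells sum to 128, so (2,1) = 62.
The remaining cell in column 2 is (2,2) = 190 − 156 = 34.
Main diagonal: 40 + 34 + 42 + 36 + ? = 190, so (3,3) = 38.
Anti-diagonal must total 190; the given cells sum to 132, so (1,5) = 58.
Row 1 needs 190; the known cells sum to 164, so (1,4) = 26.
Column 3 must total 190; the given cells sum to 174, so (2,3) = 16.
Using column 4: 26 + 48 + 42 + 54 + ? → (3,4) = 190 − 170 = 20.
The remaining cell in row 2 is (2,5) = 190 − 160 = 30.
Row 3: 24 + 56 + 38 + 20 + ? = 190, so (3,5) = 52.

52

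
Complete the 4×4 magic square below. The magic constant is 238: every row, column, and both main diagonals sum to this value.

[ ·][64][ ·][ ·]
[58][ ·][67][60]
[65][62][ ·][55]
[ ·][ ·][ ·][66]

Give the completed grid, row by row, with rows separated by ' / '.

63 64 54 57 / 58 53 67 60 / 65 62 56 55 / 52 59 61 66

Row 2 needs 238; the known cells sum to 185, so (2,2) = 53.
Row 3: 65 + 62 + 55 + ? = 238, so (3,3) = 56.
From column 2, 238 − (64 + 53 + 62) gives (4,2) = 59.
Column 4 must total 238; the given cells sum to 181, so (1,4) = 57.
From main diagonal, 238 − (53 + 56 + 66) gives (1,1) = 63.
Anti-diagonal: 57 + 67 + 62 + ? = 238, so (4,1) = 52.
The remaining cell in row 1 is (1,3) = 238 − 184 = 54.
From row 4, 238 − (52 + 59 + 66) gives (4,3) = 61.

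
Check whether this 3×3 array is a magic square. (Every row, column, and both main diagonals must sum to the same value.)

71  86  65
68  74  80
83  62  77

Row 1: 71 + 86 + 65 = 222.
Row 2: 68 + 74 + 80 = 222.
Row 3: 83 + 62 + 77 = 222.
Column 1: 71 + 68 + 83 = 222.
Column 2: 86 + 74 + 62 = 222.
Column 3: 65 + 80 + 77 = 222.
Main diagonal: 71 + 74 + 77 = 222.
Anti-diagonal: 65 + 74 + 83 = 222.
All lines sum to 222.

Yes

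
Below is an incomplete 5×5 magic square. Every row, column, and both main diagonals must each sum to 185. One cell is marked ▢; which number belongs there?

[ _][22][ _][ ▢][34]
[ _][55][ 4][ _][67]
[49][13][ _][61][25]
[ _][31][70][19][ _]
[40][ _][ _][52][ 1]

10

Row 3: 49 + 13 + 61 + 25 + ? = 185, so (3,3) = 37.
Column 2 must total 185; the given cells sum to 121, so (5,2) = 64.
The remaining cell in column 5 is (4,5) = 185 − 127 = 58.
The remaining cell in main diagonal is (1,1) = 185 − 112 = 73.
Using anti-diagonal: 34 + 37 + 31 + 40 + ? → (2,4) = 185 − 142 = 43.
From row 2, 185 − (55 + 4 + 43 + 67) gives (2,1) = 16.
The remaining cell in row 4 is (4,1) = 185 − 178 = 7.
From row 5, 185 − (40 + 64 + 52 + 1) gives (5,3) = 28.
From column 3, 185 − (4 + 37 + 70 + 28) gives (1,3) = 46.
Using column 4: 43 + 61 + 19 + 52 + ? → (1,4) = 185 − 175 = 10.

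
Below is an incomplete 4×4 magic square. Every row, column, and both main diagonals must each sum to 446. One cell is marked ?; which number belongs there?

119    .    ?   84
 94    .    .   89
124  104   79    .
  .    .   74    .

Row 3: 124 + 104 + 79 + ? = 446, so (3,4) = 139.
Column 1 must total 446; the given cells sum to 337, so (4,1) = 109.
From column 4, 446 − (84 + 89 + 139) gives (4,4) = 134.
Main diagonal: 119 + 79 + 134 + ? = 446, so (2,2) = 114.
Anti-diagonal: 84 + 104 + 109 + ? = 446, so (2,3) = 149.
Using row 4: 109 + 74 + 134 + ? → (4,2) = 446 − 317 = 129.
The remaining cell in column 2 is (1,2) = 446 − 347 = 99.
From column 3, 446 − (149 + 79 + 74) gives (1,3) = 144.

144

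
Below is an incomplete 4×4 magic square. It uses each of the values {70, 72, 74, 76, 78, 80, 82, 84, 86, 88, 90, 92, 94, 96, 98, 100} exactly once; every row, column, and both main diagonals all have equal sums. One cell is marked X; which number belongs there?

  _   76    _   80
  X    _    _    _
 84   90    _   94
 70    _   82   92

The 16 entries sum to 1360, so each line sums to 1360/4 = 340.
The remaining cell in row 3 is (3,3) = 340 − 268 = 72.
From row 4, 340 − (70 + 82 + 92) gives (4,2) = 96.
Using column 2: 76 + 90 + 96 + ? → (2,2) = 340 − 262 = 78.
From column 4, 340 − (80 + 94 + 92) gives (2,4) = 74.
From main diagonal, 340 − (78 + 72 + 92) gives (1,1) = 98.
Using anti-diagonal: 80 + 90 + 70 + ? → (2,3) = 340 − 240 = 100.
Row 1: 98 + 76 + 80 + ? = 340, so (1,3) = 86.
The remaining cell in row 2 is (2,1) = 340 − 252 = 88.

88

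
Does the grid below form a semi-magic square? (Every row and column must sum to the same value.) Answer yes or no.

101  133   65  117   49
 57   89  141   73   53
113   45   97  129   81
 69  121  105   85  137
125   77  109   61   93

No — row 4 sums to 517 but column 4 sums to 465.

Row 1: 101 + 133 + 65 + 117 + 49 = 465.
Row 2: 57 + 89 + 141 + 73 + 53 = 413.
Row 3: 113 + 45 + 97 + 129 + 81 = 465.
Row 4: 69 + 121 + 105 + 85 + 137 = 517.
Row 5: 125 + 77 + 109 + 61 + 93 = 465.
Column 1: 101 + 57 + 113 + 69 + 125 = 465.
Column 2: 133 + 89 + 45 + 121 + 77 = 465.
Column 3: 65 + 141 + 97 + 105 + 109 = 517.
Column 4: 117 + 73 + 129 + 85 + 61 = 465.
Column 5: 49 + 53 + 81 + 137 + 93 = 413.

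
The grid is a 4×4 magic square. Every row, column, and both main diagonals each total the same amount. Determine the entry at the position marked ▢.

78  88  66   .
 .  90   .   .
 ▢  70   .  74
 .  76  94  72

Column 2 is complete and sums to 324; that is the magic constant.
Row 1 must total 324; the given cells sum to 232, so (1,4) = 92.
The remaining cell in row 4 is (4,1) = 324 − 242 = 82.
Using column 4: 92 + 74 + 72 + ? → (2,4) = 324 − 238 = 86.
Main diagonal: 78 + 90 + 72 + ? = 324, so (3,3) = 84.
The remaining cell in anti-diagonal is (2,3) = 324 − 244 = 80.
From row 2, 324 − (90 + 80 + 86) gives (2,1) = 68.
Row 3 needs 324; the known cells sum to 228, so (3,1) = 96.

96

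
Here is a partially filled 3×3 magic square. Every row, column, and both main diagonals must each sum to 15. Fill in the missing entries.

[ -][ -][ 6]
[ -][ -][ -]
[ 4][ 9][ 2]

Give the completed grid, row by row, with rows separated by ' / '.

8 1 6 / 3 5 7 / 4 9 2

Using column 3: 6 + 2 + ? → (2,3) = 15 − 8 = 7.
Anti-diagonal must total 15; the given cells sum to 10, so (2,2) = 5.
Row 2: 5 + 7 + ? = 15, so (2,1) = 3.
The remaining cell in column 1 is (1,1) = 15 − 7 = 8.
Using column 2: 5 + 9 + ? → (1,2) = 15 − 14 = 1.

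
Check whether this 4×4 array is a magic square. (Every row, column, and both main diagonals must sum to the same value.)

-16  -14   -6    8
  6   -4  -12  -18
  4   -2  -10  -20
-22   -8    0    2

Yes

Row 1: -16 + (-14) + (-6) + 8 = -28.
Row 2: 6 + (-4) + (-12) + (-18) = -28.
Row 3: 4 + (-2) + (-10) + (-20) = -28.
Row 4: -22 + (-8) + 0 + 2 = -28.
Column 1: -16 + 6 + 4 + (-22) = -28.
Column 2: -14 + (-4) + (-2) + (-8) = -28.
Column 3: -6 + (-12) + (-10) + 0 = -28.
Column 4: 8 + (-18) + (-20) + 2 = -28.
Main diagonal: -16 + (-4) + (-10) + 2 = -28.
Anti-diagonal: 8 + (-12) + (-2) + (-22) = -28.
All lines sum to -28.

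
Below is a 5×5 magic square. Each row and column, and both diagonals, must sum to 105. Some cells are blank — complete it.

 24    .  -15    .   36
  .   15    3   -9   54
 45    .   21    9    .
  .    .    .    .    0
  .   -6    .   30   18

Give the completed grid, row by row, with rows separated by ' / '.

The remaining cell in row 2 is (2,1) = 105 − 63 = 42.
The remaining cell in column 5 is (3,5) = 105 − 108 = -3.
Main diagonal needs 105; the known cells sum to 78, so (4,4) = 27.
Row 3 needs 105; the known cells sum to 72, so (3,2) = 33.
Column 4 needs 105; the known cells sum to 57, so (1,4) = 48.
From row 1, 105 − (24 + (-15) + 48 + 36) gives (1,2) = 12.
Column 2 needs 105; the known cells sum to 54, so (4,2) = 51.
Anti-diagonal must total 105; the given cells sum to 99, so (5,1) = 6.
Row 5 needs 105; the known cells sum to 48, so (5,3) = 57.
Column 1 needs 105; the known cells sum to 117, so (4,1) = -12.
Using column 3: -15 + 3 + 21 + 57 + ? → (4,3) = 105 − 66 = 39.

24 12 -15 48 36 / 42 15 3 -9 54 / 45 33 21 9 -3 / -12 51 39 27 0 / 6 -6 57 30 18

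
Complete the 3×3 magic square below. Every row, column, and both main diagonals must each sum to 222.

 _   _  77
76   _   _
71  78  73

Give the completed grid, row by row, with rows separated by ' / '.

From column 1, 222 − (76 + 71) gives (1,1) = 75.
Using column 3: 77 + 73 + ? → (2,3) = 222 − 150 = 72.
Main diagonal needs 222; the known cells sum to 148, so (2,2) = 74.
From row 1, 222 − (75 + 77) gives (1,2) = 70.

75 70 77 / 76 74 72 / 71 78 73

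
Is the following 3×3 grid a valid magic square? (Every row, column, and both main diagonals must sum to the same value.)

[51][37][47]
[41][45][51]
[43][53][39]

Row 1: 51 + 37 + 47 = 135.
Row 2: 41 + 45 + 51 = 137.
Row 3: 43 + 53 + 39 = 135.
Column 1: 51 + 41 + 43 = 135.
Column 2: 37 + 45 + 53 = 135.
Column 3: 47 + 51 + 39 = 137.
Main diagonal: 51 + 45 + 39 = 135.
Anti-diagonal: 47 + 45 + 43 = 135.

No — row 3 sums to 135 but row 2 sums to 137.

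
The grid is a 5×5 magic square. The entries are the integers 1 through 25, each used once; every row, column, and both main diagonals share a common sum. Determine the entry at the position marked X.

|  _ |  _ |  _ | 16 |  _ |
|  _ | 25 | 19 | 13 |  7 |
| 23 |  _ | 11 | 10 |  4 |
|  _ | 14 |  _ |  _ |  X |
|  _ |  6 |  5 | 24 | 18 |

The entries are 1 through 25, which sum to 325, so each line sums to 325/5 = 65.
Row 2 needs 65; the known cells sum to 64, so (2,1) = 1.
Using row 3: 23 + 11 + 10 + 4 + ? → (3,2) = 65 − 48 = 17.
The remaining cell in row 5 is (5,1) = 65 − 53 = 12.
Column 2 needs 65; the known cells sum to 62, so (1,2) = 3.
Column 4: 16 + 13 + 10 + 24 + ? = 65, so (4,4) = 2.
From main diagonal, 65 − (25 + 11 + 2 + 18) gives (1,1) = 9.
The remaining cell in anti-diagonal is (1,5) = 65 − 50 = 15.
From row 1, 65 − (9 + 3 + 16 + 15) gives (1,3) = 22.
The remaining cell in column 1 is (4,1) = 65 − 45 = 20.
From column 3, 65 − (22 + 19 + 11 + 5) gives (4,3) = 8.
Column 5: 15 + 7 + 4 + 18 + ? = 65, so (4,5) = 21.

21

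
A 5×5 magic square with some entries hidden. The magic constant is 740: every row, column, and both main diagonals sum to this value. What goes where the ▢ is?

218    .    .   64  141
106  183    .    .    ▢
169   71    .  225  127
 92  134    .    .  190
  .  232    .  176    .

Row 3 must total 740; the given cells sum to 592, so (3,3) = 148.
From column 1, 740 − (218 + 106 + 169 + 92) gives (5,1) = 155.
Using column 2: 183 + 71 + 134 + 232 + ? → (1,2) = 740 − 620 = 120.
From anti-diagonal, 740 − (141 + 148 + 134 + 155) gives (2,4) = 162.
The remaining cell in row 1 is (1,3) = 740 − 543 = 197.
Using column 4: 64 + 162 + 225 + 176 + ? → (4,4) = 740 − 627 = 113.
Main diagonal: 218 + 183 + 148 + 113 + ? = 740, so (5,5) = 78.
The remaining cell in row 4 is (4,3) = 740 − 529 = 211.
From row 5, 740 − (155 + 232 + 176 + 78) gives (5,3) = 99.
Column 3: 197 + 148 + 211 + 99 + ? = 740, so (2,3) = 85.
From column 5, 740 − (141 + 127 + 190 + 78) gives (2,5) = 204.

204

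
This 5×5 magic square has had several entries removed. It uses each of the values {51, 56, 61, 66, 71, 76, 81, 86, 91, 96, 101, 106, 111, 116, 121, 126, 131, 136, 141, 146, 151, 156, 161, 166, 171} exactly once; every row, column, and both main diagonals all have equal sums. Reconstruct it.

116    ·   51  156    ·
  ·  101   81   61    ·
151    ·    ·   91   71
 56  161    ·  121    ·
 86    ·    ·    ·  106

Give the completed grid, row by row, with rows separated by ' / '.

The 25 entries sum to 2775, so each line sums to 2775/5 = 555.
The remaining cell in column 1 is (2,1) = 555 − 409 = 146.
Column 4 needs 555; the known cells sum to 429, so (5,4) = 126.
The remaining cell in main diagonal is (3,3) = 555 − 444 = 111.
Anti-diagonal: 61 + 111 + 161 + 86 + ? = 555, so (1,5) = 136.
Row 1 must total 555; the given cells sum to 459, so (1,2) = 96.
Row 2 must total 555; the given cells sum to 389, so (2,5) = 166.
Using row 3: 151 + 111 + 91 + 71 + ? → (3,2) = 555 − 424 = 131.
Column 2: 96 + 101 + 131 + 161 + ? = 555, so (5,2) = 66.
Column 5 must total 555; the given cells sum to 479, so (4,5) = 76.
Row 4 must total 555; the given cells sum to 414, so (4,3) = 141.
Using row 5: 86 + 66 + 126 + 106 + ? → (5,3) = 555 − 384 = 171.

116 96 51 156 136 / 146 101 81 61 166 / 151 131 111 91 71 / 56 161 141 121 76 / 86 66 171 126 106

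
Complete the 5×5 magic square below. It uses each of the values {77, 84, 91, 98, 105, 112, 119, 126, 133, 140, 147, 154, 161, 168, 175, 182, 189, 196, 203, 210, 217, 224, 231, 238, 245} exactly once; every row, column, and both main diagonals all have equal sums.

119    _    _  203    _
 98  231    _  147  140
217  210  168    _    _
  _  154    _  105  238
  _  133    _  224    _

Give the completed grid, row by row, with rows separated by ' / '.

The 25 entries sum to 4025, so each line sums to 4025/5 = 805.
From row 2, 805 − (98 + 231 + 147 + 140) gives (2,3) = 189.
The remaining cell in column 2 is (1,2) = 805 − 728 = 77.
The remaining cell in column 4 is (3,4) = 805 − 679 = 126.
Main diagonal needs 805; the known cells sum to 623, so (5,5) = 182.
Row 3: 217 + 210 + 168 + 126 + ? = 805, so (3,5) = 84.
Column 5 must total 805; the given cells sum to 644, so (1,5) = 161.
The remaining cell in anti-diagonal is (5,1) = 805 − 630 = 175.
Row 1 must total 805; the given cells sum to 560, so (1,3) = 245.
From row 5, 805 − (175 + 133 + 224 + 182) gives (5,3) = 91.
Using column 1: 119 + 98 + 217 + 175 + ? → (4,1) = 805 − 609 = 196.
From column 3, 805 − (245 + 189 + 168 + 91) gives (4,3) = 112.

119 77 245 203 161 / 98 231 189 147 140 / 217 210 168 126 84 / 196 154 112 105 238 / 175 133 91 224 182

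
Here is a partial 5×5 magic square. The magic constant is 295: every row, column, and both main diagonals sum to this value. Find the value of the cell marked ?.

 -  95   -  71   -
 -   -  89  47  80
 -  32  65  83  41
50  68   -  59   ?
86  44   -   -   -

Row 3 needs 295; the known cells sum to 221, so (3,1) = 74.
Column 2 must total 295; the given cells sum to 239, so (2,2) = 56.
Using column 4: 71 + 47 + 83 + 59 + ? → (5,4) = 295 − 260 = 35.
Anti-diagonal needs 295; the known cells sum to 266, so (1,5) = 29.
Using row 2: 56 + 89 + 47 + 80 + ? → (2,1) = 295 − 272 = 23.
Column 1 must total 295; the given cells sum to 233, so (1,1) = 62.
From main diagonal, 295 − (62 + 56 + 65 + 59) gives (5,5) = 53.
From row 1, 295 − (62 + 95 + 71 + 29) gives (1,3) = 38.
Row 5: 86 + 44 + 35 + 53 + ? = 295, so (5,3) = 77.
Column 3 must total 295; the given cells sum to 269, so (4,3) = 26.
Using column 5: 29 + 80 + 41 + 53 + ? → (4,5) = 295 − 203 = 92.

92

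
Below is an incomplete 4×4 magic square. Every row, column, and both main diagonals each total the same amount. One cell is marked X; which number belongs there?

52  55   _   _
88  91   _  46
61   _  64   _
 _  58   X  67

76

Main diagonal is complete and sums to 274; that is the magic constant.
Row 2 must total 274; the given cells sum to 225, so (2,3) = 49.
The remaining cell in column 1 is (4,1) = 274 − 201 = 73.
Column 2 needs 274; the known cells sum to 204, so (3,2) = 70.
Using anti-diagonal: 49 + 70 + 73 + ? → (1,4) = 274 − 192 = 82.
Row 1 must total 274; the given cells sum to 189, so (1,3) = 85.
From row 3, 274 − (61 + 70 + 64) gives (3,4) = 79.
The remaining cell in row 4 is (4,3) = 274 − 198 = 76.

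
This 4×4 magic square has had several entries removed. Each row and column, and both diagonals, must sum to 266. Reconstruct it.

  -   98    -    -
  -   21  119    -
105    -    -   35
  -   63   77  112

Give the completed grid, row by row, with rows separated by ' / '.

91 98 28 49 / 56 21 119 70 / 105 84 42 35 / 14 63 77 112

Row 4 needs 266; the known cells sum to 252, so (4,1) = 14.
The remaining cell in column 2 is (3,2) = 266 − 182 = 84.
From anti-diagonal, 266 − (119 + 84 + 14) gives (1,4) = 49.
The remaining cell in row 3 is (3,3) = 266 − 224 = 42.
Column 3: 119 + 42 + 77 + ? = 266, so (1,3) = 28.
Column 4 needs 266; the known cells sum to 196, so (2,4) = 70.
Main diagonal needs 266; the known cells sum to 175, so (1,1) = 91.
The remaining cell in row 2 is (2,1) = 266 − 210 = 56.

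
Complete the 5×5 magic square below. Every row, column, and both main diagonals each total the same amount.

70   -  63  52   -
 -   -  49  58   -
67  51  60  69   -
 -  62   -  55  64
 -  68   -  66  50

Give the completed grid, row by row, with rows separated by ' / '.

Column 4 is already complete: 52 + 58 + 69 + 55 + 66 = 300, so that is the magic constant.
Row 3 needs 300; the known cells sum to 247, so (3,5) = 53.
The remaining cell in main diagonal is (2,2) = 300 − 235 = 65.
Column 2: 65 + 51 + 62 + 68 + ? = 300, so (1,2) = 54.
From row 1, 300 − (70 + 54 + 63 + 52) gives (1,5) = 61.
The remaining cell in column 5 is (2,5) = 300 − 228 = 72.
Anti-diagonal needs 300; the known cells sum to 241, so (5,1) = 59.
From row 2, 300 − (65 + 49 + 58 + 72) gives (2,1) = 56.
Using row 5: 59 + 68 + 66 + 50 + ? → (5,3) = 300 − 243 = 57.
Column 1: 70 + 56 + 67 + 59 + ? = 300, so (4,1) = 48.
From column 3, 300 − (63 + 49 + 60 + 57) gives (4,3) = 71.

70 54 63 52 61 / 56 65 49 58 72 / 67 51 60 69 53 / 48 62 71 55 64 / 59 68 57 66 50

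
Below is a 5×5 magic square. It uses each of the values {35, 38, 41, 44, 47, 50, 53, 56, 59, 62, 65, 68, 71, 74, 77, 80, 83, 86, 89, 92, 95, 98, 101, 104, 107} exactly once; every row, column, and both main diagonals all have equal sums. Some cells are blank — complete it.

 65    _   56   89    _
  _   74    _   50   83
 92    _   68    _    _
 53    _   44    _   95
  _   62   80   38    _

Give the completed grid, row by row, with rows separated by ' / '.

65 98 56 89 47 / 41 74 107 50 83 / 92 35 68 101 59 / 53 86 44 77 95 / 104 62 80 38 71

The 25 entries sum to 1775, so each line sums to 1775/5 = 355.
The remaining cell in column 3 is (2,3) = 355 − 248 = 107.
The remaining cell in row 2 is (2,1) = 355 − 314 = 41.
Column 1 must total 355; the given cells sum to 251, so (5,1) = 104.
From row 5, 355 − (104 + 62 + 80 + 38) gives (5,5) = 71.
From main diagonal, 355 − (65 + 74 + 68 + 71) gives (4,4) = 77.
From row 4, 355 − (53 + 44 + 77 + 95) gives (4,2) = 86.
The remaining cell in column 4 is (3,4) = 355 − 254 = 101.
From anti-diagonal, 355 − (50 + 68 + 86 + 104) gives (1,5) = 47.
Row 1 must total 355; the given cells sum to 257, so (1,2) = 98.
Column 2: 98 + 74 + 86 + 62 + ? = 355, so (3,2) = 35.
The remaining cell in column 5 is (3,5) = 355 − 296 = 59.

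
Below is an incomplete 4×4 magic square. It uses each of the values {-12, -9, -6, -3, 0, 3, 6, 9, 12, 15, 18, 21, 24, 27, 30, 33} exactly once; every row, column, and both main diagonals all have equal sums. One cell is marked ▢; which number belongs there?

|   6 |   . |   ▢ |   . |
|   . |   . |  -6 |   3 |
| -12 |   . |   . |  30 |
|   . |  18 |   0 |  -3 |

The 16 entries sum to 168, so each line sums to 168/4 = 42.
Using row 4: 18 + 0 + (-3) + ? → (4,1) = 42 − 15 = 27.
Column 1: 6 + (-12) + 27 + ? = 42, so (2,1) = 21.
Column 4 needs 42; the known cells sum to 30, so (1,4) = 12.
Anti-diagonal needs 42; the known cells sum to 33, so (3,2) = 9.
Using row 2: 21 + (-6) + 3 + ? → (2,2) = 42 − 18 = 24.
Row 3: -12 + 9 + 30 + ? = 42, so (3,3) = 15.
Using column 2: 24 + 9 + 18 + ? → (1,2) = 42 − 51 = -9.
Column 3: -6 + 15 + 0 + ? = 42, so (1,3) = 33.

33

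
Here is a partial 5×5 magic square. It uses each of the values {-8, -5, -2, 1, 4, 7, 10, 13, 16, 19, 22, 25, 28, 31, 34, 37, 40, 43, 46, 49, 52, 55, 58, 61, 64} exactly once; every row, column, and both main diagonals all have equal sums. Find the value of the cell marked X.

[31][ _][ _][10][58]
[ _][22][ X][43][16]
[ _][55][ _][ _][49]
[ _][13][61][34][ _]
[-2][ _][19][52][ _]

-5

The 25 entries sum to 700, so each line sums to 700/5 = 140.
Column 4 needs 140; the known cells sum to 139, so (3,4) = 1.
From anti-diagonal, 140 − (58 + 43 + 13 + (-2)) gives (3,3) = 28.
Row 3: 55 + 28 + 1 + 49 + ? = 140, so (3,1) = 7.
From main diagonal, 140 − (31 + 22 + 28 + 34) gives (5,5) = 25.
Row 5: -2 + 19 + 52 + 25 + ? = 140, so (5,2) = 46.
Column 2 must total 140; the given cells sum to 136, so (1,2) = 4.
Column 5: 58 + 16 + 49 + 25 + ? = 140, so (4,5) = -8.
Row 1 needs 140; the known cells sum to 103, so (1,3) = 37.
Row 4 must total 140; the given cells sum to 100, so (4,1) = 40.
Column 1: 31 + 7 + 40 + (-2) + ? = 140, so (2,1) = 64.
Column 3: 37 + 28 + 61 + 19 + ? = 140, so (2,3) = -5.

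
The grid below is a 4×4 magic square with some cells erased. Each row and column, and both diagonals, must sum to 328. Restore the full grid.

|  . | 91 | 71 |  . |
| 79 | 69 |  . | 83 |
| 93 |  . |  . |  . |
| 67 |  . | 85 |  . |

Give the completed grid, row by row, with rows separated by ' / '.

89 91 71 77 / 79 69 97 83 / 93 87 75 73 / 67 81 85 95

Row 2: 79 + 69 + 83 + ? = 328, so (2,3) = 97.
From column 1, 328 − (79 + 93 + 67) gives (1,1) = 89.
From column 3, 328 − (71 + 97 + 85) gives (3,3) = 75.
Main diagonal must total 328; the given cells sum to 233, so (4,4) = 95.
The remaining cell in row 1 is (1,4) = 328 − 251 = 77.
Row 4: 67 + 85 + 95 + ? = 328, so (4,2) = 81.
The remaining cell in column 2 is (3,2) = 328 − 241 = 87.
Column 4 needs 328; the known cells sum to 255, so (3,4) = 73.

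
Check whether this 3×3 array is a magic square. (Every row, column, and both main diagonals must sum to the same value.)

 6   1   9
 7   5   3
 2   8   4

No — main diagonal sums to 15 but row 3 sums to 14.

Row 1: 6 + 1 + 9 = 16.
Row 2: 7 + 5 + 3 = 15.
Row 3: 2 + 8 + 4 = 14.
Column 1: 6 + 7 + 2 = 15.
Column 2: 1 + 5 + 8 = 14.
Column 3: 9 + 3 + 4 = 16.
Main diagonal: 6 + 5 + 4 = 15.
Anti-diagonal: 9 + 5 + 2 = 16.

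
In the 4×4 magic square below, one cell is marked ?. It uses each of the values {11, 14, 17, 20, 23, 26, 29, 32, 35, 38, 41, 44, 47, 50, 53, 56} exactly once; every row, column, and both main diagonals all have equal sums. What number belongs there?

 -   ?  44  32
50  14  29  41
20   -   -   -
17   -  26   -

The 16 entries sum to 536, so each line sums to 536/4 = 134.
Using column 1: 50 + 20 + 17 + ? → (1,1) = 134 − 87 = 47.
Column 3 needs 134; the known cells sum to 99, so (3,3) = 35.
Main diagonal needs 134; the known cells sum to 96, so (4,4) = 38.
Anti-diagonal must total 134; the given cells sum to 78, so (3,2) = 56.
Row 1 needs 134; the known cells sum to 123, so (1,2) = 11.

11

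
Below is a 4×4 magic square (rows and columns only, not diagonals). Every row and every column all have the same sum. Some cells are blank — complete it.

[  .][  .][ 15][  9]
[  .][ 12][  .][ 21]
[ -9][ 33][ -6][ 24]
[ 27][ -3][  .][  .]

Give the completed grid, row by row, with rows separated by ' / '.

18 0 15 9 / 6 12 3 21 / -9 33 -6 24 / 27 -3 30 -12

Row 3 is already complete: -9 + 33 + -6 + 24 = 42, so that is the magic constant.
Using column 2: 12 + 33 + (-3) + ? → (1,2) = 42 − 42 = 0.
Using column 4: 9 + 21 + 24 + ? → (4,4) = 42 − 54 = -12.
From row 1, 42 − (0 + 15 + 9) gives (1,1) = 18.
From row 4, 42 − (27 + (-3) + (-12)) gives (4,3) = 30.
The remaining cell in column 1 is (2,1) = 42 − 36 = 6.
Column 3 must total 42; the given cells sum to 39, so (2,3) = 3.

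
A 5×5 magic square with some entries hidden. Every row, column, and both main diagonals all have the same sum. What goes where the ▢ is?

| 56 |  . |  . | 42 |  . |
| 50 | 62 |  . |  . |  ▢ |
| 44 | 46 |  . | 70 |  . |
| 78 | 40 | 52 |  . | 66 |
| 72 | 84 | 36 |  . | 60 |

38

Column 1 is complete and sums to 300; that is the magic constant.
Row 4 must total 300; the given cells sum to 236, so (4,4) = 64.
Row 5: 72 + 84 + 36 + 60 + ? = 300, so (5,4) = 48.
Column 2 needs 300; the known cells sum to 232, so (1,2) = 68.
The remaining cell in column 4 is (2,4) = 300 − 224 = 76.
The remaining cell in main diagonal is (3,3) = 300 − 242 = 58.
From anti-diagonal, 300 − (76 + 58 + 40 + 72) gives (1,5) = 54.
Row 1 must total 300; the given cells sum to 220, so (1,3) = 80.
Row 3: 44 + 46 + 58 + 70 + ? = 300, so (3,5) = 82.
Column 3 needs 300; the known cells sum to 226, so (2,3) = 74.
From column 5, 300 − (54 + 82 + 66 + 60) gives (2,5) = 38.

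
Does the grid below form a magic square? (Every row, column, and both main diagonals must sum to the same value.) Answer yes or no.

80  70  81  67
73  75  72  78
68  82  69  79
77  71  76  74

Yes

Row 1: 80 + 70 + 81 + 67 = 298.
Row 2: 73 + 75 + 72 + 78 = 298.
Row 3: 68 + 82 + 69 + 79 = 298.
Row 4: 77 + 71 + 76 + 74 = 298.
Column 1: 80 + 73 + 68 + 77 = 298.
Column 2: 70 + 75 + 82 + 71 = 298.
Column 3: 81 + 72 + 69 + 76 = 298.
Column 4: 67 + 78 + 79 + 74 = 298.
Main diagonal: 80 + 75 + 69 + 74 = 298.
Anti-diagonal: 67 + 72 + 82 + 77 = 298.
All lines sum to 298.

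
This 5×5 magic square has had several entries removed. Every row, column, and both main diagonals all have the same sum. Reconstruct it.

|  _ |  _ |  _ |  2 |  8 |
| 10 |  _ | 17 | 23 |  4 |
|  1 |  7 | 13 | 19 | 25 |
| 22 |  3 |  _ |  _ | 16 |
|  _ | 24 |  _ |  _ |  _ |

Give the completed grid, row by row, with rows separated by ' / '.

Row 3 is already complete: 1 + 7 + 13 + 19 + 25 = 65, so that is the magic constant.
Using row 2: 10 + 17 + 23 + 4 + ? → (2,2) = 65 − 54 = 11.
From column 2, 65 − (11 + 7 + 3 + 24) gives (1,2) = 20.
Column 5 needs 65; the known cells sum to 53, so (5,5) = 12.
The remaining cell in anti-diagonal is (5,1) = 65 − 47 = 18.
Column 1 must total 65; the given cells sum to 51, so (1,1) = 14.
From main diagonal, 65 − (14 + 11 + 13 + 12) gives (4,4) = 15.
The remaining cell in row 1 is (1,3) = 65 − 44 = 21.
The remaining cell in row 4 is (4,3) = 65 − 56 = 9.
The remaining cell in column 3 is (5,3) = 65 − 60 = 5.
Column 4 must total 65; the given cells sum to 59, so (5,4) = 6.

14 20 21 2 8 / 10 11 17 23 4 / 1 7 13 19 25 / 22 3 9 15 16 / 18 24 5 6 12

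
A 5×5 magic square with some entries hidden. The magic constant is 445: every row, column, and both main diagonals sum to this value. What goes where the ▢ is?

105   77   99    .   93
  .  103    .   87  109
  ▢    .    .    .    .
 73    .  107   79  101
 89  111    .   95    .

Row 1: 105 + 77 + 99 + 93 + ? = 445, so (1,4) = 71.
Row 4: 73 + 107 + 79 + 101 + ? = 445, so (4,2) = 85.
Column 2 needs 445; the known cells sum to 376, so (3,2) = 69.
Column 4 must total 445; the given cells sum to 332, so (3,4) = 113.
Using anti-diagonal: 93 + 87 + 85 + 89 + ? → (3,3) = 445 − 354 = 91.
Main diagonal must total 445; the given cells sum to 378, so (5,5) = 67.
From row 5, 445 − (89 + 111 + 95 + 67) gives (5,3) = 83.
The remaining cell in column 3 is (2,3) = 445 − 380 = 65.
Column 5 must total 445; the given cells sum to 370, so (3,5) = 75.
The remaining cell in row 2 is (2,1) = 445 − 364 = 81.
Row 3 needs 445; the known cells sum to 348, so (3,1) = 97.

97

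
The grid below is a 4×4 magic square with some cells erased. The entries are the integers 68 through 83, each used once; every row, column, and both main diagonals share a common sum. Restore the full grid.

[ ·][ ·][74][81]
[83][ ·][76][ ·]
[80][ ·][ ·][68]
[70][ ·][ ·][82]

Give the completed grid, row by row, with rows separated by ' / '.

The entries are 68 through 83, which sum to 1208, so each line sums to 1208/4 = 302.
Column 1 needs 302; the known cells sum to 233, so (1,1) = 69.
Column 4 needs 302; the known cells sum to 231, so (2,4) = 71.
Anti-diagonal: 81 + 76 + 70 + ? = 302, so (3,2) = 75.
From row 1, 302 − (69 + 74 + 81) gives (1,2) = 78.
From row 2, 302 − (83 + 76 + 71) gives (2,2) = 72.
From row 3, 302 − (80 + 75 + 68) gives (3,3) = 79.
Column 2: 78 + 72 + 75 + ? = 302, so (4,2) = 77.
From column 3, 302 − (74 + 76 + 79) gives (4,3) = 73.

69 78 74 81 / 83 72 76 71 / 80 75 79 68 / 70 77 73 82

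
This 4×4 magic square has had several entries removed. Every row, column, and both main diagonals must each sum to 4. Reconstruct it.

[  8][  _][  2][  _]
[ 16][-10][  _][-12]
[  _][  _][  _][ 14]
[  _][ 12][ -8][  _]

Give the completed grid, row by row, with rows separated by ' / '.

Row 2: 16 + (-10) + (-12) + ? = 4, so (2,3) = 10.
The remaining cell in column 3 is (3,3) = 4 − 4 = 0.
Main diagonal must total 4; the given cells sum to -2, so (4,4) = 6.
From row 4, 4 − (12 + (-8) + 6) gives (4,1) = -6.
The remaining cell in column 1 is (3,1) = 4 − 18 = -14.
Column 4 must total 4; the given cells sum to 8, so (1,4) = -4.
Anti-diagonal: -4 + 10 + (-6) + ? = 4, so (3,2) = 4.
The remaining cell in row 1 is (1,2) = 4 − 6 = -2.

8 -2 2 -4 / 16 -10 10 -12 / -14 4 0 14 / -6 12 -8 6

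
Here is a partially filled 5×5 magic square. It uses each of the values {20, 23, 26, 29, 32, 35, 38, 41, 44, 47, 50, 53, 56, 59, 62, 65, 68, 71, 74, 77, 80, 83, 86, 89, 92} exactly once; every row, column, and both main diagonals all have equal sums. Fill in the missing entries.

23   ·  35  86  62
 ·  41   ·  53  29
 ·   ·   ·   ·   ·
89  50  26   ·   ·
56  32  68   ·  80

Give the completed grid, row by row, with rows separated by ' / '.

23 74 35 86 62 / 65 41 92 53 29 / 47 83 59 20 71 / 89 50 26 77 38 / 56 32 68 44 80

The 25 entries sum to 1400, so each line sums to 1400/5 = 280.
Row 1 must total 280; the given cells sum to 206, so (1,2) = 74.
Row 5 needs 280; the known cells sum to 236, so (5,4) = 44.
The remaining cell in column 2 is (3,2) = 280 − 197 = 83.
Anti-diagonal must total 280; the given cells sum to 221, so (3,3) = 59.
From column 3, 280 − (35 + 59 + 26 + 68) gives (2,3) = 92.
Using main diagonal: 23 + 41 + 59 + 80 + ? → (4,4) = 280 − 203 = 77.
Row 2 needs 280; the known cells sum to 215, so (2,1) = 65.
Using row 4: 89 + 50 + 26 + 77 + ? → (4,5) = 280 − 242 = 38.
From column 1, 280 − (23 + 65 + 89 + 56) gives (3,1) = 47.
Column 4: 86 + 53 + 77 + 44 + ? = 280, so (3,4) = 20.
The remaining cell in column 5 is (3,5) = 280 − 209 = 71.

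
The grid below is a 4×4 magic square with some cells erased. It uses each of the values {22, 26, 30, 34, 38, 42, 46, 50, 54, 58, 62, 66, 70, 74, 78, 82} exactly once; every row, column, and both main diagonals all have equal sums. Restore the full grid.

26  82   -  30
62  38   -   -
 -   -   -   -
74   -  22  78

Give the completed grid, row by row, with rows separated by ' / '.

26 82 70 30 / 62 38 50 58 / 46 54 66 42 / 74 34 22 78

The 16 entries sum to 832, so each line sums to 832/4 = 208.
From row 1, 208 − (26 + 82 + 30) gives (1,3) = 70.
Row 4: 74 + 22 + 78 + ? = 208, so (4,2) = 34.
The remaining cell in column 1 is (3,1) = 208 − 162 = 46.
Column 2: 82 + 38 + 34 + ? = 208, so (3,2) = 54.
Main diagonal: 26 + 38 + 78 + ? = 208, so (3,3) = 66.
Anti-diagonal: 30 + 54 + 74 + ? = 208, so (2,3) = 50.
Using row 2: 62 + 38 + 50 + ? → (2,4) = 208 − 150 = 58.
The remaining cell in row 3 is (3,4) = 208 − 166 = 42.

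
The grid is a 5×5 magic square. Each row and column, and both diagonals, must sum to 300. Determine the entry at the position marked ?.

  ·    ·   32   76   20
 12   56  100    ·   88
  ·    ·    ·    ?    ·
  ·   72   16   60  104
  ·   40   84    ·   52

Using row 2: 12 + 56 + 100 + 88 + ? → (2,4) = 300 − 256 = 44.
The remaining cell in row 4 is (4,1) = 300 − 252 = 48.
Using column 3: 32 + 100 + 16 + 84 + ? → (3,3) = 300 − 232 = 68.
Column 5: 20 + 88 + 104 + 52 + ? = 300, so (3,5) = 36.
The remaining cell in main diagonal is (1,1) = 300 − 236 = 64.
Using anti-diagonal: 20 + 44 + 68 + 72 + ? → (5,1) = 300 − 204 = 96.
Row 1 needs 300; the known cells sum to 192, so (1,2) = 108.
Using row 5: 96 + 40 + 84 + 52 + ? → (5,4) = 300 − 272 = 28.
Using column 1: 64 + 12 + 48 + 96 + ? → (3,1) = 300 − 220 = 80.
Using column 2: 108 + 56 + 72 + 40 + ? → (3,2) = 300 − 276 = 24.
Column 4 needs 300; the known cells sum to 208, so (3,4) = 92.

92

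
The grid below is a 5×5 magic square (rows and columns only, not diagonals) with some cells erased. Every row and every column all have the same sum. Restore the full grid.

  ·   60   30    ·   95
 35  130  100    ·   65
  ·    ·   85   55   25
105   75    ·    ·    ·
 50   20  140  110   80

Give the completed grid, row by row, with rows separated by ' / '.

90 60 30 125 95 / 35 130 100 70 65 / 120 115 85 55 25 / 105 75 45 40 135 / 50 20 140 110 80

Row 5 is already complete: 50 + 20 + 140 + 110 + 80 = 400, so that is the magic constant.
Using row 2: 35 + 130 + 100 + 65 + ? → (2,4) = 400 − 330 = 70.
Column 2 must total 400; the given cells sum to 285, so (3,2) = 115.
Column 3 must total 400; the given cells sum to 355, so (4,3) = 45.
The remaining cell in column 5 is (4,5) = 400 − 265 = 135.
Using row 3: 115 + 85 + 55 + 25 + ? → (3,1) = 400 − 280 = 120.
From row 4, 400 − (105 + 75 + 45 + 135) gives (4,4) = 40.
Column 1: 35 + 120 + 105 + 50 + ? = 400, so (1,1) = 90.
Column 4: 70 + 55 + 40 + 110 + ? = 400, so (1,4) = 125.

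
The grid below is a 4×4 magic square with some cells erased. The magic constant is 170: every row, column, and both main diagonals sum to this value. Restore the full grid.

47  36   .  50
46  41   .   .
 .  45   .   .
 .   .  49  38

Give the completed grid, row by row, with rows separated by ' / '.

47 36 37 50 / 46 41 40 43 / 42 45 44 39 / 35 48 49 38

Row 1 must total 170; the given cells sum to 133, so (1,3) = 37.
Column 2 must total 170; the given cells sum to 122, so (4,2) = 48.
Using main diagonal: 47 + 41 + 38 + ? → (3,3) = 170 − 126 = 44.
The remaining cell in row 4 is (4,1) = 170 − 135 = 35.
Column 1 must total 170; the given cells sum to 128, so (3,1) = 42.
Using column 3: 37 + 44 + 49 + ? → (2,3) = 170 − 130 = 40.
The remaining cell in row 2 is (2,4) = 170 − 127 = 43.
Row 3: 42 + 45 + 44 + ? = 170, so (3,4) = 39.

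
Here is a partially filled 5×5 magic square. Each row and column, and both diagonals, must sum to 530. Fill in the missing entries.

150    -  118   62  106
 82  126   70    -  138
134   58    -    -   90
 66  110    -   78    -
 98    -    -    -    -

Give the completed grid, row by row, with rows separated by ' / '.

150 94 118 62 106 / 82 126 70 114 138 / 134 58 102 146 90 / 66 110 154 78 122 / 98 142 86 130 74

Row 1 needs 530; the known cells sum to 436, so (1,2) = 94.
The remaining cell in row 2 is (2,4) = 530 − 416 = 114.
Using column 2: 94 + 126 + 58 + 110 + ? → (5,2) = 530 − 388 = 142.
Anti-diagonal needs 530; the known cells sum to 428, so (3,3) = 102.
Row 3 needs 530; the known cells sum to 384, so (3,4) = 146.
Column 4 must total 530; the given cells sum to 400, so (5,4) = 130.
Using main diagonal: 150 + 126 + 102 + 78 + ? → (5,5) = 530 − 456 = 74.
From row 5, 530 − (98 + 142 + 130 + 74) gives (5,3) = 86.
The remaining cell in column 3 is (4,3) = 530 − 376 = 154.
The remaining cell in column 5 is (4,5) = 530 − 408 = 122.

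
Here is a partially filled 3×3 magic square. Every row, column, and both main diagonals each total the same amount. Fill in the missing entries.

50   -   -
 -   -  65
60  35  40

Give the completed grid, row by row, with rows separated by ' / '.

50 55 30 / 25 45 65 / 60 35 40

Row 3 is already complete: 60 + 35 + 40 = 135, so that is the magic constant.
The remaining cell in column 1 is (2,1) = 135 − 110 = 25.
The remaining cell in column 3 is (1,3) = 135 − 105 = 30.
Main diagonal: 50 + 40 + ? = 135, so (2,2) = 45.
Row 1 must total 135; the given cells sum to 80, so (1,2) = 55.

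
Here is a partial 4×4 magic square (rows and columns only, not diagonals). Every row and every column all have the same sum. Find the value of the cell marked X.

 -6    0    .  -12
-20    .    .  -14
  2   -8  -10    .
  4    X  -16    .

Column 1 is complete and sums to -20; that is the magic constant.
Row 1: -6 + 0 + (-12) + ? = -20, so (1,3) = -2.
Row 3: 2 + (-8) + (-10) + ? = -20, so (3,4) = -4.
The remaining cell in column 3 is (2,3) = -20 − (-28) = 8.
Column 4: -12 + (-14) + (-4) + ? = -20, so (4,4) = 10.
Using row 2: -20 + 8 + (-14) + ? → (2,2) = -20 − (-26) = 6.
The remaining cell in row 4 is (4,2) = -20 − (-2) = -18.

-18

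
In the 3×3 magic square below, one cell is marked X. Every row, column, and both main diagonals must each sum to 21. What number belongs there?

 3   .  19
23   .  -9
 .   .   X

11

Row 1 must total 21; the given cells sum to 22, so (1,2) = -1.
Row 2: 23 + (-9) + ? = 21, so (2,2) = 7.
The remaining cell in column 1 is (3,1) = 21 − 26 = -5.
Column 2 needs 21; the known cells sum to 6, so (3,2) = 15.
The remaining cell in column 3 is (3,3) = 21 − 10 = 11.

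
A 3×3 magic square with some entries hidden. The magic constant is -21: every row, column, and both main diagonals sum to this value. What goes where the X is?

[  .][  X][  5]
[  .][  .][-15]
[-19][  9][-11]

Anti-diagonal: 5 + (-19) + ? = -21, so (2,2) = -7.
Row 2 must total -21; the given cells sum to -22, so (2,1) = 1.
The remaining cell in column 1 is (1,1) = -21 − (-18) = -3.
Column 2: -7 + 9 + ? = -21, so (1,2) = -23.

-23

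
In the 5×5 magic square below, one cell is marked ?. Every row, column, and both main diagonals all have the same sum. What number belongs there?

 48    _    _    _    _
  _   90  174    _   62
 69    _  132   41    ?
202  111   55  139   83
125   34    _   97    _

Row 4 is complete and sums to 590; that is the magic constant.
Column 1 must total 590; the given cells sum to 444, so (2,1) = 146.
Main diagonal needs 590; the known cells sum to 409, so (5,5) = 181.
Row 2 must total 590; the given cells sum to 472, so (2,4) = 118.
Row 5 needs 590; the known cells sum to 437, so (5,3) = 153.
Column 3 needs 590; the known cells sum to 514, so (1,3) = 76.
From column 4, 590 − (118 + 41 + 139 + 97) gives (1,4) = 195.
Using anti-diagonal: 118 + 132 + 111 + 125 + ? → (1,5) = 590 − 486 = 104.
Row 1: 48 + 76 + 195 + 104 + ? = 590, so (1,2) = 167.
Using column 2: 167 + 90 + 111 + 34 + ? → (3,2) = 590 − 402 = 188.
Column 5 needs 590; the known cells sum to 430, so (3,5) = 160.

160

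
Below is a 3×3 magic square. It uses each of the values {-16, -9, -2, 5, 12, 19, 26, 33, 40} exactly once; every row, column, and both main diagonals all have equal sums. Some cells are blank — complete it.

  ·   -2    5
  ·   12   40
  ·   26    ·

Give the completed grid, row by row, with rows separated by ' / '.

33 -2 5 / -16 12 40 / 19 26 -9

The 9 entries sum to 108, so each line sums to 108/3 = 36.
Row 1 needs 36; the known cells sum to 3, so (1,1) = 33.
Row 2 needs 36; the known cells sum to 52, so (2,1) = -16.
Column 1: 33 + (-16) + ? = 36, so (3,1) = 19.
From column 3, 36 − (5 + 40) gives (3,3) = -9.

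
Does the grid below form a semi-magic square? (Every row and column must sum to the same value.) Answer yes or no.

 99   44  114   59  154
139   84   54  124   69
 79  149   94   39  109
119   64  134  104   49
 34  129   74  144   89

Row 1: 99 + 44 + 114 + 59 + 154 = 470.
Row 2: 139 + 84 + 54 + 124 + 69 = 470.
Row 3: 79 + 149 + 94 + 39 + 109 = 470.
Row 4: 119 + 64 + 134 + 104 + 49 = 470.
Row 5: 34 + 129 + 74 + 144 + 89 = 470.
Column 1: 99 + 139 + 79 + 119 + 34 = 470.
Column 2: 44 + 84 + 149 + 64 + 129 = 470.
Column 3: 114 + 54 + 94 + 134 + 74 = 470.
Column 4: 59 + 124 + 39 + 104 + 144 = 470.
Column 5: 154 + 69 + 109 + 49 + 89 = 470.
All lines sum to 470.

Yes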